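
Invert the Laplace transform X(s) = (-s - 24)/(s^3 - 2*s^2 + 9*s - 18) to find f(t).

f(t) = -2*exp(2*t) + sin(3*t) + 2*cos(3*t)

Factor the denominator: s^3 - 2*s^2 + 9*s - 18 = (s - 2)*(s^2 + 9).
Partial fraction decomposition gives [-2/(s - 2)] + [2*s/(s^2 + 9)] + [3/(s^2 + 9)].
Invert each term: -2/(s - 2) ↔ -2e^(2t); 2·s/(s^2 + 9) ↔ 2cos(3t); 1·3/(s^2 + 9) ↔ sin(3t).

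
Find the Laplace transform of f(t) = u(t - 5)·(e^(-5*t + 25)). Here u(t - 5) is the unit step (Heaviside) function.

exp(-5*s)/(s + 5)

By the second shifting theorem, L{u(t - c)·g(t - c)} = e^(-cs)·G(s) with c = 5 and G(s) = L{g(t)}.
L{e^(-5t)} = 1/(s + 5).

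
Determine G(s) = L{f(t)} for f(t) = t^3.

L{t^3} = 3!/s^4 = 6/s^4.

G(s) = 6/s^4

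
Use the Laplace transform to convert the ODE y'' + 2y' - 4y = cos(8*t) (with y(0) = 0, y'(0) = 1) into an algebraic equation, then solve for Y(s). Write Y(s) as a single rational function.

Y(s) = (s^2 + s + 64)/(s^4 + 2*s^3 + 60*s^2 + 128*s - 256)

Take the Laplace transform of both sides.
The derivative rules (L{y''} = s^2 Y - s·y(0) - y'(0) and L{y'} = sY - y(0), with y(0) = 0, y'(0) = 1) turn the left side into (s^2 + 2*s - 4)Y - (1).
The right side is L{cos(8*t)} = s/(s^2 + 64).
So (s^2 + 2*s - 4)Y = s/(s^2 + 64) + (1).
Divide through and combine into a single rational function.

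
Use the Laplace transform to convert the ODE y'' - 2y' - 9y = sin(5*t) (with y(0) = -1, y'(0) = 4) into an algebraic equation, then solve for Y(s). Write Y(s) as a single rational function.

Y(s) = (-s^3 + 6*s^2 - 25*s + 155)/(s^4 - 2*s^3 + 16*s^2 - 50*s - 225)

Take the Laplace transform of both sides.
With L{y''} = s^2 Y - s·y(0) - y'(0) and L{y'} = sY - y(0), with y(0) = -1, y'(0) = 4: the LHS transforms to (s^2 - 2*s - 9)Y - (-s + 6).
The right side is L{sin(5*t)} = 5/(s^2 + 25).
So (s^2 - 2*s - 9)Y = 5/(s^2 + 25) + (-s + 6).
Solve for Y(s) and write it as one ratio of polynomials.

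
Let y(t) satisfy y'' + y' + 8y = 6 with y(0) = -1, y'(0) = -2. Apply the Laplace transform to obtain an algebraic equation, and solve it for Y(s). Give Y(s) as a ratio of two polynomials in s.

Transform both sides with L{·}.
With L{y''} = s^2 Y - s·y(0) - y'(0) and L{y'} = sY - y(0), with y(0) = -1, y'(0) = -2: the LHS transforms to (s^2 + s + 8)Y - (-s - 3).
The right side is L{6} = 6/s.
So (s^2 + s + 8)Y = 6/s + (-s - 3).
Solve for Y(s) and write it as one ratio of polynomials.

Y(s) = (-s^2 - 3*s + 6)/(s^3 + s^2 + 8*s)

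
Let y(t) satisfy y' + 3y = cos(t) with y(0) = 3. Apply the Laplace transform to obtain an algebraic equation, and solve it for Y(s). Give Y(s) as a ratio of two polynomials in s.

Apply the Laplace transform to the equation.
Using L{y'} = sY - y(0) = sY - 3, the left side becomes (s + 3)Y - (3).
The right side is L{cos(t)} = s/(s^2 + 1).
So (s + 3)Y = s/(s^2 + 1) + (3).
Solve for Y(s) and write it as one ratio of polynomials.

Y(s) = (3*s^2 + s + 3)/(s^3 + 3*s^2 + s + 3)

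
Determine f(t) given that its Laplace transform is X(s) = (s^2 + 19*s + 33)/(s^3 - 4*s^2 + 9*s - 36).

f(t) = 5*exp(4*t) + sin(3*t) - 4*cos(3*t)

Factor the denominator: s^3 - 4*s^2 + 9*s - 36 = (s - 4)*(s^2 + 9).
Partial fraction decomposition gives [5/(s - 4)] + [-4*s/(s^2 + 9)] + [3/(s^2 + 9)].
Invert each term: 5/(s - 4) ↔ 5e^(4t); -4·s/(s^2 + 9) ↔ -4cos(3t); 1·3/(s^2 + 9) ↔ sin(3t).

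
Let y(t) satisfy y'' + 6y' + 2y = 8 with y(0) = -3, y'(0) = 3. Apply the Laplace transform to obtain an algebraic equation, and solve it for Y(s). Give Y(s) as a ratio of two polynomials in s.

Transform both sides with L{·}.
The derivative rules (L{y''} = s^2 Y - s·y(0) - y'(0) and L{y'} = sY - y(0), with y(0) = -3, y'(0) = 3) turn the left side into (s^2 + 6*s + 2)Y - (-3*s - 15).
The right side is L{8} = 8/s.
So (s^2 + 6*s + 2)Y = 8/s + (-3*s - 15).
Divide through and combine into a single rational function.

Y(s) = (-3*s^2 - 15*s + 8)/(s^3 + 6*s^2 + 2*s)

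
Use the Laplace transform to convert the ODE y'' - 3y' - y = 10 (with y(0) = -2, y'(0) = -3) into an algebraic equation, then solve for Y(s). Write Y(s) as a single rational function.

Apply the Laplace transform to the equation.
The derivative rules (L{y''} = s^2 Y - s·y(0) - y'(0) and L{y'} = sY - y(0), with y(0) = -2, y'(0) = -3) turn the left side into (s^2 - 3*s - 1)Y - (-2*s + 3).
The right side is L{10} = 10/s.
So (s^2 - 3*s - 1)Y = 10/s + (-2*s + 3).
Isolate Y and clear denominators.

Y(s) = (-2*s^2 + 3*s + 10)/(s^3 - 3*s^2 - s)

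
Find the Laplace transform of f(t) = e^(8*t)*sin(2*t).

2/((s - 8)^2 + 4)

L{sin(2t)} = 2/(s^2 + 4).
By the first shifting theorem, multiplying by e^(8t) replaces s with s - 8.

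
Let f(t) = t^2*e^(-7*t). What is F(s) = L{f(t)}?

F(s) = 2/(s + 7)^3

L{e^(-7t)} = 1/(s + 7).
Then apply L{t^2·g(t)} = (-1)^2 d^2/ds^2[G(s)] with G(s) = 1/(s + 7):
differentiating 2 times and applying the sign gives 2/(s + 7)^3.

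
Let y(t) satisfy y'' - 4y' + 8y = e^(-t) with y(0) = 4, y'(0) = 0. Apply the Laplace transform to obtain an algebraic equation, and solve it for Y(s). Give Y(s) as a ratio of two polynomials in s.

Y(s) = (4*s^2 - 12*s - 15)/(s^3 - 3*s^2 + 4*s + 8)

Take the Laplace transform of both sides.
With L{y''} = s^2 Y - s·y(0) - y'(0) and L{y'} = sY - y(0), with y(0) = 4, y'(0) = 0: the LHS transforms to (s^2 - 4*s + 8)Y - (4*s - 16).
The right side is L{e^(-t)} = 1/(s + 1).
So (s^2 - 4*s + 8)Y = 1/(s + 1) + (4*s - 16).
Divide through and combine into a single rational function.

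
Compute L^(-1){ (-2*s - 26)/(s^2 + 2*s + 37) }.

Complete the square in the denominator: s^2 + 2*s + 37 = (s + 1)^2 + 6^2.
Split the numerator to match: -2*s - 26 = -2·(s + 1) - 4·6.
Invert each term: -2·(s + 1)/((s + 1)^2 + 36) ↔ -2e^(-t)cos(6t); -4·6/((s + 1)^2 + 36) ↔ -4e^(-t)sin(6t).

-4*exp(-t)*sin(6*t) - 2*exp(-t)*cos(6*t)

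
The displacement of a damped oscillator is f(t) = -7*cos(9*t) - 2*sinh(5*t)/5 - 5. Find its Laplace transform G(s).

G(s) = -7*s/(s^2 + 81) - 2/(s^2 - 25) - 5/s

By linearity of the Laplace transform, transform each term separately.
(-7)·[L{cos(9t)} = s/(s^2 + 81)]; (-2/5)·[L{sinh(5t)} = 5/(s^2 - 25)]; L{-5} = -5/s.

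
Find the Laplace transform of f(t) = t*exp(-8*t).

(s + 8)^(-2)

L{e^(-8t)} = 1/(s + 8).
Then apply L{t·g(t)} = -d/ds[G(s)] with G(s) = 1/(s + 8):
differentiating 1 time and applying the sign gives (s + 8)^(-2).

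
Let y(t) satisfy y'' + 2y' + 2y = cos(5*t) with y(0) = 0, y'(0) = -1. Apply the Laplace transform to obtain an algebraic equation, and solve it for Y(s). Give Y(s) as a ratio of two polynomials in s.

Y(s) = (-s^2 + s - 25)/(s^4 + 2*s^3 + 27*s^2 + 50*s + 50)

Apply the Laplace transform to the equation.
Using L{y''} = s^2 Y - s·y(0) - y'(0) and L{y'} = sY - y(0), with y(0) = 0, y'(0) = -1, the left side becomes (s^2 + 2*s + 2)Y - (-1).
The right side is L{cos(5*t)} = s/(s^2 + 25).
So (s^2 + 2*s + 2)Y = s/(s^2 + 25) + (-1).
Isolate Y and clear denominators.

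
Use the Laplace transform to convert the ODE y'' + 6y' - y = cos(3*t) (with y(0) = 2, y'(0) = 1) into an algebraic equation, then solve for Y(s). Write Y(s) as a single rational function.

Y(s) = (2*s^3 + 13*s^2 + 19*s + 117)/(s^4 + 6*s^3 + 8*s^2 + 54*s - 9)

Take the Laplace transform of both sides.
With L{y''} = s^2 Y - s·y(0) - y'(0) and L{y'} = sY - y(0), with y(0) = 2, y'(0) = 1: the LHS transforms to (s^2 + 6*s - 1)Y - (2*s + 13).
The right side is L{cos(3*t)} = s/(s^2 + 9).
So (s^2 + 6*s - 1)Y = s/(s^2 + 9) + (2*s + 13).
Isolate Y and clear denominators.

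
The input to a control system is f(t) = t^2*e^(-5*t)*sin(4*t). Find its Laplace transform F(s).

L{sin(4t)} = 4/(s^2 + 16).
Multiplying by e^(-5t) shifts s → s + 5, so L{e^(-5*t)*sin(4*t)} = 4/((s + 5)^2 + 16).
Then apply L{t^2·g(t)} = (-1)^2 d^2/ds^2[G(s)] with G(s) = 4/((s + 5)^2 + 16):
differentiating 2 times and applying the sign gives 8*(3*s^2 + 30*s + 59)/(s^2 + 10*s + 41)^3.

F(s) = 8*(3*s^2 + 30*s + 59)/(s^2 + 10*s + 41)^3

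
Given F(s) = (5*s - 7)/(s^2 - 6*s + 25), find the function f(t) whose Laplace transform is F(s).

Complete the square in the denominator: s^2 - 6*s + 25 = (s - 3)^2 + 4^2.
Split the numerator to match: 5*s - 7 = 5·(s - 3) + 2·4.
Invert each term: 5·(s - 3)/((s - 3)^2 + 16) ↔ 5e^(3t)cos(4t); 2·4/((s - 3)^2 + 16) ↔ 2e^(3t)sin(4t).

f(t) = 2*exp(3*t)*sin(4*t) + 5*exp(3*t)*cos(4*t)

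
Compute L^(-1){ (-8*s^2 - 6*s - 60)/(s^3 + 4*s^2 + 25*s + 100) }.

2*sin(5*t) - 4*cos(5*t) - 4*exp(-4*t)

Factor the denominator: s^3 + 4*s^2 + 25*s + 100 = (s + 4)*(s^2 + 25).
Partial fraction decomposition gives [-4/(s + 4)] + [-4*s/(s^2 + 25)] + [10/(s^2 + 25)].
Invert each term: -4/(s + 4) ↔ -4e^(-4t); -4·s/(s^2 + 25) ↔ -4cos(5t); 2·5/(s^2 + 25) ↔ 2sin(5t).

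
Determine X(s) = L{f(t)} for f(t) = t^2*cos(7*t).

X(s) = 2*s*(s^2 - 147)/(s^2 + 49)^3

L{cos(7t)} = s/(s^2 + 49).
Then apply L{t^2·g(t)} = (-1)^2 d^2/ds^2[G(s)] with G(s) = s/(s^2 + 49):
differentiating 2 times and applying the sign gives 2*s*(s^2 - 147)/(s^2 + 49)^3.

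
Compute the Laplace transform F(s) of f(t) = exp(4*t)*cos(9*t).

L{cos(9t)} = s/(s^2 + 81).
By the first shifting theorem, multiplying by e^(4t) replaces s with s - 4.

F(s) = (s - 4)/((s - 4)^2 + 81)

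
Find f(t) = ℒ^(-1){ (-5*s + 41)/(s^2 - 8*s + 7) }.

f(t) = exp(7*t) - 6*exp(t)

Factor the denominator: s^2 - 8*s + 7 = (s - 7)*(s - 1).
Partial fraction decomposition gives [1/(s - 7)] + [-6/(s - 1)].
Invert each term: 1/(s - 7) ↔ e^(7t); -6/(s - 1) ↔ -6e^(t).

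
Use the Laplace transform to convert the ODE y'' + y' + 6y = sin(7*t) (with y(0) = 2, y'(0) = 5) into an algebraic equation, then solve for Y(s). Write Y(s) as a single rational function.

Take the Laplace transform of both sides.
With L{y''} = s^2 Y - s·y(0) - y'(0) and L{y'} = sY - y(0), with y(0) = 2, y'(0) = 5: the LHS transforms to (s^2 + s + 6)Y - (2*s + 7).
The right side is L{sin(7*t)} = 7/(s^2 + 49).
So (s^2 + s + 6)Y = 7/(s^2 + 49) + (2*s + 7).
Isolate Y and clear denominators.

Y(s) = (2*s^3 + 7*s^2 + 98*s + 350)/(s^4 + s^3 + 55*s^2 + 49*s + 294)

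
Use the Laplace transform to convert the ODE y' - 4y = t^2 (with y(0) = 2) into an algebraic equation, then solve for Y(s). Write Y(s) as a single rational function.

Laplace-transform each side.
With L{y'} = sY - y(0) = sY - 2: the LHS transforms to (s - 4)Y - (2).
The right side is L{t^2} = 2/s^3.
So (s - 4)Y = 2/s^3 + (2).
Divide through and combine into a single rational function.

Y(s) = (2*s^3 + 2)/(s^4 - 4*s^3)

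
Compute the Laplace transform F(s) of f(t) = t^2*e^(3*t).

L{e^(3t)} = 1/(s - 3).
Then apply L{t^2·g(t)} = (-1)^2 d^2/ds^2[G(s)] with G(s) = 1/(s - 3):
differentiating 2 times and applying the sign gives 2/(s - 3)^3.

F(s) = 2/(s - 3)^3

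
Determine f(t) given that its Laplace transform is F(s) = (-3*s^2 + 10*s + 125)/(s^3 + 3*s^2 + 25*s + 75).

f(t) = 5*sin(5*t) - 5*cos(5*t) + 2*exp(-3*t)

Factor the denominator: s^3 + 3*s^2 + 25*s + 75 = (s + 3)*(s^2 + 25).
Partial fraction decomposition gives [2/(s + 3)] + [-5*s/(s^2 + 25)] + [25/(s^2 + 25)].
Invert each term: 2/(s + 3) ↔ 2e^(-3t); -5·s/(s^2 + 25) ↔ -5cos(5t); 5·5/(s^2 + 25) ↔ 5sin(5t).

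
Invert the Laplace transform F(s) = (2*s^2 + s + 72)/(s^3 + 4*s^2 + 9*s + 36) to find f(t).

f(t) = 3*sin(3*t) - 2*cos(3*t) + 4*exp(-4*t)

Factor the denominator: s^3 + 4*s^2 + 9*s + 36 = (s + 4)*(s^2 + 9).
Partial fraction decomposition gives [4/(s + 4)] + [-2*s/(s^2 + 9)] + [9/(s^2 + 9)].
Invert each term: 4/(s + 4) ↔ 4e^(-4t); -2·s/(s^2 + 9) ↔ -2cos(3t); 3·3/(s^2 + 9) ↔ 3sin(3t).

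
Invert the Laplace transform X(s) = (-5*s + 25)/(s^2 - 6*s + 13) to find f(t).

Complete the square in the denominator: s^2 - 6*s + 13 = (s - 3)^2 + 2^2.
Split the numerator to match: -5*s + 25 = -5·(s - 3) + 5·2.
Invert each term: -5·(s - 3)/((s - 3)^2 + 4) ↔ -5e^(3t)cos(2t); 5·2/((s - 3)^2 + 4) ↔ 5e^(3t)sin(2t).

f(t) = 5*exp(3*t)*sin(2*t) - 5*exp(3*t)*cos(2*t)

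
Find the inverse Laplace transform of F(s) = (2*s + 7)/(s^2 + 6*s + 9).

t*exp(-3*t) + 2*exp(-3*t)

Factor the denominator: s^2 + 6*s + 9 = (s + 3)^2.
Partial fraction decomposition gives [2/(s + 3)] + [(s + 3)^(-2)].
Invert each term: 2/(s + 3) ↔ 2e^(-3t); 1/(s + 3)^2 ↔ t·e^(-3t).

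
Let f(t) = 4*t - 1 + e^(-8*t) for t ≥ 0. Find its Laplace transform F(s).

The transform is linear, so treat each term independently.
L{e^(-8t)} = 1/(s + 8); L{-1} = -1/s; (4)·[L{t} = 1!/s^2 = 1/s^2].

F(s) = 1/(s + 8) - 1/s + 4/s^2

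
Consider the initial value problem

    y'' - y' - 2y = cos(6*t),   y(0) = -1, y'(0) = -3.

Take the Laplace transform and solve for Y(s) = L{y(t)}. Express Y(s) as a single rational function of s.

Laplace-transform each side.
With L{y''} = s^2 Y - s·y(0) - y'(0) and L{y'} = sY - y(0), with y(0) = -1, y'(0) = -3: the LHS transforms to (s^2 - s - 2)Y - (-s - 2).
The right side is L{cos(6*t)} = s/(s^2 + 36).
So (s^2 - s - 2)Y = s/(s^2 + 36) + (-s - 2).
Divide through and combine into a single rational function.

Y(s) = (-s^3 - 2*s^2 - 35*s - 72)/(s^4 - s^3 + 34*s^2 - 36*s - 72)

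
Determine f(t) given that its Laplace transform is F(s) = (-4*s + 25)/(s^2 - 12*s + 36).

Factor the denominator: s^2 - 12*s + 36 = (s - 6)^2.
Partial fraction decomposition gives [-4/(s - 6)] + [(s - 6)^(-2)].
Invert each term: -4/(s - 6) ↔ -4e^(6t); 1/(s - 6)^2 ↔ t·e^(6t).

f(t) = t*exp(6*t) - 4*exp(6*t)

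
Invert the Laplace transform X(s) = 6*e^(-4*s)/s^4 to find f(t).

The factor e^(-4s) signals a time shift by c = 4 (second shifting theorem).
L{t^3} = 3!/s^4 = 6/s^4, so L^-1{6/s^4} = t^3.
Hence the inverse is u(t - 4) times that function evaluated at t - 4.

f(t) = Heaviside(t - 4)*((t - 4)^3)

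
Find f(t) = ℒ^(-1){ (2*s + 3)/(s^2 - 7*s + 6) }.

f(t) = 3*exp(6*t) - exp(t)

Factor the denominator: s^2 - 7*s + 6 = (s - 6)*(s - 1).
Partial fraction decomposition gives [-1/(s - 1)] + [3/(s - 6)].
Invert each term: -1/(s - 1) ↔ -e^(t); 3/(s - 6) ↔ 3e^(6t).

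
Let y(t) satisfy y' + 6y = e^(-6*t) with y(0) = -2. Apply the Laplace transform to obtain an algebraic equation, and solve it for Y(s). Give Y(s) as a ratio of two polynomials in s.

Transform both sides with L{·}.
The derivative rules (L{y'} = sY - y(0) = sY - (-2)) turn the left side into (s + 6)Y - (-2).
The right side is L{e^(-6*t)} = 1/(s + 6).
So (s + 6)Y = 1/(s + 6) + (-2).
Solve for Y(s) and write it as one ratio of polynomials.

Y(s) = (-2*s - 11)/(s^2 + 12*s + 36)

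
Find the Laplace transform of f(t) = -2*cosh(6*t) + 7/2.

-2*s/(s^2 - 36) + 7/(2*s)

By linearity of the Laplace transform, transform each term separately.
L{7/2} = (7/2)/s; (-2)·[L{cosh(6t)} = s/(s^2 - 36)].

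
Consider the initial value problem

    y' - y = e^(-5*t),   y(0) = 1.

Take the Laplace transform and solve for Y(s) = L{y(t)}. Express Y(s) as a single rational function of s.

Y(s) = (s + 6)/(s^2 + 4*s - 5)

Apply the Laplace transform to the equation.
With L{y'} = sY - y(0) = sY - 1: the LHS transforms to (s - 1)Y - (1).
The right side is L{e^(-5*t)} = 1/(s + 5).
So (s - 1)Y = 1/(s + 5) + (1).
Divide through and combine into a single rational function.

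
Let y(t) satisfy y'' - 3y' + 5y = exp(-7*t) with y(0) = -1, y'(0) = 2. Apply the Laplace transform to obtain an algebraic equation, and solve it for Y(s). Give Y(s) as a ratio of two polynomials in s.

Laplace-transform each side.
With L{y''} = s^2 Y - s·y(0) - y'(0) and L{y'} = sY - y(0), with y(0) = -1, y'(0) = 2: the LHS transforms to (s^2 - 3*s + 5)Y - (-s + 5).
The right side is L{exp(-7*t)} = 1/(s + 7).
So (s^2 - 3*s + 5)Y = 1/(s + 7) + (-s + 5).
Divide through and combine into a single rational function.

Y(s) = (-s^2 - 2*s + 36)/(s^3 + 4*s^2 - 16*s + 35)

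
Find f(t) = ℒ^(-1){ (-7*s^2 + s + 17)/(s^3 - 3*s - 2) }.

f(t) = -3*t*exp(-t) - exp(2*t) - 6*exp(-t)

Factor the denominator: s^3 - 3*s - 2 = (s - 2)*(s + 1)^2.
Partial fraction decomposition gives [-6/(s + 1)] + [-3/(s + 1)^2] + [-1/(s - 2)].
Invert each term: -6/(s + 1) ↔ -6e^(-t); -3/(s + 1)^2 ↔ -3t·e^(-t); -1/(s - 2) ↔ -e^(2t).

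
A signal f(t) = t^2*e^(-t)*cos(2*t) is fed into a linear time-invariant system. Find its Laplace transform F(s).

L{cos(2t)} = s/(s^2 + 4).
Multiplying by e^(-t) shifts s → s + 1, so L{e^(-t)*cos(2*t)} = (s + 1)/((s + 1)^2 + 4).
Then apply L{t^2·g(t)} = (-1)^2 d^2/ds^2[G(s)] with G(s) = (s + 1)/((s + 1)^2 + 4):
differentiating 2 times and applying the sign gives 2*(s + 1)*(s^2 + 2*s - 11)/(s^2 + 2*s + 5)^3.

F(s) = 2*(s + 1)*(s^2 + 2*s - 11)/(s^2 + 2*s + 5)^3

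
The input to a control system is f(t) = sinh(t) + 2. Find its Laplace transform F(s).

F(s) = 1/(s^2 - 1) + 2/s

The transform is linear, so treat each term independently.
L{2} = 2/s; L{sinh(t)} = 1/(s^2 - 1).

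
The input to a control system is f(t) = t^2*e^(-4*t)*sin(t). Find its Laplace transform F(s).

F(s) = 2*(3*s^2 + 24*s + 47)/(s^2 + 8*s + 17)^3

L{sin(t)} = 1/(s^2 + 1).
Multiplying by e^(-4t) shifts s → s + 4, so L{e^(-4*t)*sin(t)} = 1/((s + 4)^2 + 1).
Then apply L{t^2·g(t)} = (-1)^2 d^2/ds^2[G(s)] with G(s) = 1/((s + 4)^2 + 1):
differentiating 2 times and applying the sign gives 2*(3*s^2 + 24*s + 47)/(s^2 + 8*s + 17)^3.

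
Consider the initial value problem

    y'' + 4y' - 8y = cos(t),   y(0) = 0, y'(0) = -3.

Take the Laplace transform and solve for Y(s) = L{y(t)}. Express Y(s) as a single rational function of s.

Laplace-transform each side.
Using L{y''} = s^2 Y - s·y(0) - y'(0) and L{y'} = sY - y(0), with y(0) = 0, y'(0) = -3, the left side becomes (s^2 + 4*s - 8)Y - (-3).
The right side is L{cos(t)} = s/(s^2 + 1).
So (s^2 + 4*s - 8)Y = s/(s^2 + 1) + (-3).
Solve for Y(s) and write it as one ratio of polynomials.

Y(s) = (-3*s^2 + s - 3)/(s^4 + 4*s^3 - 7*s^2 + 4*s - 8)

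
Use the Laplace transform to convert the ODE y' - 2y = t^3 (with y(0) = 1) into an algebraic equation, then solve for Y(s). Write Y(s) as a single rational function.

Y(s) = (s^4 + 6)/(s^5 - 2*s^4)

Take the Laplace transform of both sides.
Using L{y'} = sY - y(0) = sY - 1, the left side becomes (s - 2)Y - (1).
The right side is L{t^3} = 6/s^4.
So (s - 2)Y = 6/s^4 + (1).
Divide through and combine into a single rational function.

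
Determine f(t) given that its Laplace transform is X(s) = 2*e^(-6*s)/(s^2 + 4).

f(t) = Heaviside(t - 6)*(sin(2*t - 12))

The factor e^(-6s) signals a time shift by c = 6 (second shifting theorem).
L{sin(2t)} = 2/(s^2 + 4), so L^-1{2/(s^2 + 4)} = sin(2*t).
Hence the inverse is u(t - 6) times that function evaluated at t - 6.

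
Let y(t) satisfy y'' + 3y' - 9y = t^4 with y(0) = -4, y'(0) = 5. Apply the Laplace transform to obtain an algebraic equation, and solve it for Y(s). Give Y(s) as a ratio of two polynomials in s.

Y(s) = (-4*s^6 - 7*s^5 + 24)/(s^7 + 3*s^6 - 9*s^5)

Take the Laplace transform of both sides.
With L{y''} = s^2 Y - s·y(0) - y'(0) and L{y'} = sY - y(0), with y(0) = -4, y'(0) = 5: the LHS transforms to (s^2 + 3*s - 9)Y - (-4*s - 7).
The right side is L{t^4} = 24/s^5.
So (s^2 + 3*s - 9)Y = 24/s^5 + (-4*s - 7).
Divide through and combine into a single rational function.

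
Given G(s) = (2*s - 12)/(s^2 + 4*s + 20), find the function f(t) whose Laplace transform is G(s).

Complete the square in the denominator: s^2 + 4*s + 20 = (s + 2)^2 + 4^2.
Split the numerator to match: 2*s - 12 = 2·(s + 2) - 4·4.
Invert each term: 2·(s + 2)/((s + 2)^2 + 16) ↔ 2e^(-2t)cos(4t); -4·4/((s + 2)^2 + 16) ↔ -4e^(-2t)sin(4t).

f(t) = -4*exp(-2*t)*sin(4*t) + 2*exp(-2*t)*cos(4*t)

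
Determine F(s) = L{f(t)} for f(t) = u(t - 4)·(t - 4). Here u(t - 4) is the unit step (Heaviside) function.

By the second shifting theorem, L{u(t - c)·g(t - c)} = e^(-cs)·G(s) with c = 4 and G(s) = L{g(t)}.
L{t} = 1!/s^2 = 1/s^2.

F(s) = exp(-4*s)/s^2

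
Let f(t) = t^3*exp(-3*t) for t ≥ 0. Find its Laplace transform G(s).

G(s) = 6/(s + 3)^4

L{t^3} = 3!/s^4 = 6/s^4.
By the first shifting theorem, multiplying by e^(-3t) replaces s with s + 3.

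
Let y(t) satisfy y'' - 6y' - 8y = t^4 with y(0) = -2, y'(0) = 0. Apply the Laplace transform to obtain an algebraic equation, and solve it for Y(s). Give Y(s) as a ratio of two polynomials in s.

Y(s) = (-2*s^6 + 12*s^5 + 24)/(s^7 - 6*s^6 - 8*s^5)

Take the Laplace transform of both sides.
Using L{y''} = s^2 Y - s·y(0) - y'(0) and L{y'} = sY - y(0), with y(0) = -2, y'(0) = 0, the left side becomes (s^2 - 6*s - 8)Y - (-2*s + 12).
The right side is L{t^4} = 24/s^5.
So (s^2 - 6*s - 8)Y = 24/s^5 + (-2*s + 12).
Solve for Y(s) and write it as one ratio of polynomials.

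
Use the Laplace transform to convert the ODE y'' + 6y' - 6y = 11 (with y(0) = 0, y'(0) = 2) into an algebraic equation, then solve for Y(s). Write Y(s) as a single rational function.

Apply the Laplace transform to the equation.
The derivative rules (L{y''} = s^2 Y - s·y(0) - y'(0) and L{y'} = sY - y(0), with y(0) = 0, y'(0) = 2) turn the left side into (s^2 + 6*s - 6)Y - (2).
The right side is L{11} = 11/s.
So (s^2 + 6*s - 6)Y = 11/s + (2).
Divide through and combine into a single rational function.

Y(s) = (2*s + 11)/(s^3 + 6*s^2 - 6*s)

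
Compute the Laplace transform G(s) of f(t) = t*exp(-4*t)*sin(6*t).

G(s) = 12*(s + 4)/(s^2 + 8*s + 52)^2

L{sin(6t)} = 6/(s^2 + 36).
Multiplying by e^(-4t) shifts s → s + 4, so L{exp(-4*t)*sin(6*t)} = 6/((s + 4)^2 + 36).
Then apply L{t·g(t)} = -d/ds[H(s)] with H(s) = 6/((s + 4)^2 + 36):
differentiating 1 time and applying the sign gives 12*(s + 4)/(s^2 + 8*s + 52)^2.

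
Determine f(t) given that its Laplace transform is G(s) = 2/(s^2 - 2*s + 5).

f(t) = exp(t)*sin(2*t)

Rewrite the denominator: s^2 - 2*s + 5 = (s - 1)^2 + 4.
The form in (s - 1) signals a first-shifting-theorem factor e^(t).
Since L{sin(2t)} = 2/(s^2 + 4), the inverse is e^(t)*sin(2*t).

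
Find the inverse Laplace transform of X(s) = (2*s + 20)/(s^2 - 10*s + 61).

Complete the square in the denominator: s^2 - 10*s + 61 = (s - 5)^2 + 6^2.
Split the numerator to match: 2*s + 20 = 2·(s - 5) + 5·6.
Invert each term: 2·(s - 5)/((s - 5)^2 + 36) ↔ 2e^(5t)cos(6t); 5·6/((s - 5)^2 + 36) ↔ 5e^(5t)sin(6t).

5*exp(5*t)*sin(6*t) + 2*exp(5*t)*cos(6*t)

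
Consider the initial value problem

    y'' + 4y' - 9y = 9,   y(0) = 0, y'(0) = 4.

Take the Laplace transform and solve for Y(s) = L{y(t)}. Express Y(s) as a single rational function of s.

Take the Laplace transform of both sides.
Using L{y''} = s^2 Y - s·y(0) - y'(0) and L{y'} = sY - y(0), with y(0) = 0, y'(0) = 4, the left side becomes (s^2 + 4*s - 9)Y - (4).
The right side is L{9} = 9/s.
So (s^2 + 4*s - 9)Y = 9/s + (4).
Isolate Y and clear denominators.

Y(s) = (4*s + 9)/(s^3 + 4*s^2 - 9*s)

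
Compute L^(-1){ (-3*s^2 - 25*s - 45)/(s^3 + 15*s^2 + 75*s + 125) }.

5*t^2*exp(-5*t)/2 + 5*t*exp(-5*t) - 3*exp(-5*t)

Factor the denominator: s^3 + 15*s^2 + 75*s + 125 = (s + 5)^3.
Partial fraction decomposition gives [-3/(s + 5)] + [5/(s + 5)^2] + [5/(s + 5)^3].
Invert each term: -3/(s + 5) ↔ -3e^(-5t); 5/(s + 5)^2 ↔ 5t·e^(-5t); 5/(s + 5)^3 ↔ (5/2)t^2·e^(-5t).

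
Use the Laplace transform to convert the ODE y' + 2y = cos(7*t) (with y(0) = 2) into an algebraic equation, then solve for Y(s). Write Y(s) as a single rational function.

Y(s) = (2*s^2 + s + 98)/(s^3 + 2*s^2 + 49*s + 98)

Laplace-transform each side.
The derivative rules (L{y'} = sY - y(0) = sY - 2) turn the left side into (s + 2)Y - (2).
The right side is L{cos(7*t)} = s/(s^2 + 49).
So (s + 2)Y = s/(s^2 + 49) + (2).
Isolate Y and clear denominators.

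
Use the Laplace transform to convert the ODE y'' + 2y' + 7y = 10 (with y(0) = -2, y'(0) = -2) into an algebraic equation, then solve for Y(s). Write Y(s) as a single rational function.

Apply the Laplace transform to the equation.
With L{y''} = s^2 Y - s·y(0) - y'(0) and L{y'} = sY - y(0), with y(0) = -2, y'(0) = -2: the LHS transforms to (s^2 + 2*s + 7)Y - (-2*s - 6).
The right side is L{10} = 10/s.
So (s^2 + 2*s + 7)Y = 10/s + (-2*s - 6).
Solve for Y(s) and write it as one ratio of polynomials.

Y(s) = (-2*s^2 - 6*s + 10)/(s^3 + 2*s^2 + 7*s)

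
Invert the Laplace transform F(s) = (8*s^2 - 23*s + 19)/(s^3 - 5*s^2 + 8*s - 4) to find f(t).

Factor the denominator: s^3 - 5*s^2 + 8*s - 4 = (s - 2)^2*(s - 1).
Partial fraction decomposition gives [4/(s - 2)] + [5/(s - 2)^2] + [4/(s - 1)].
Invert each term: 4/(s - 2) ↔ 4e^(2t); 5/(s - 2)^2 ↔ 5t·e^(2t); 4/(s - 1) ↔ 4e^(t).

f(t) = 5*t*exp(2*t) + 4*exp(2*t) + 4*exp(t)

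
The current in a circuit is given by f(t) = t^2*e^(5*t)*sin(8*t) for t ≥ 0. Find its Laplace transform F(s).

L{sin(8t)} = 8/(s^2 + 64).
Multiplying by e^(5t) shifts s → s - 5, so L{e^(5*t)*sin(8*t)} = 8/((s - 5)^2 + 64).
Then apply L{t^2·g(t)} = (-1)^2 d^2/ds^2[G(s)] with G(s) = 8/((s - 5)^2 + 64):
differentiating 2 times and applying the sign gives 16*(3*s^2 - 30*s + 11)/(s^2 - 10*s + 89)^3.

F(s) = 16*(3*s^2 - 30*s + 11)/(s^2 - 10*s + 89)^3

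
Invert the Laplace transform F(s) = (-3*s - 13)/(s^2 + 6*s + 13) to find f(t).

f(t) = -2*exp(-3*t)*sin(2*t) - 3*exp(-3*t)*cos(2*t)

Complete the square in the denominator: s^2 + 6*s + 13 = (s + 3)^2 + 2^2.
Split the numerator to match: -3*s - 13 = -3·(s + 3) - 2·2.
Invert each term: -3·(s + 3)/((s + 3)^2 + 4) ↔ -3e^(-3t)cos(2t); -2·2/((s + 3)^2 + 4) ↔ -2e^(-3t)sin(2t).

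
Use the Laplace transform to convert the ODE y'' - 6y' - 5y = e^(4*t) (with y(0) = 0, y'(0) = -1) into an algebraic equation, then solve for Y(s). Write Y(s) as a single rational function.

Y(s) = (-s + 5)/(s^3 - 10*s^2 + 19*s + 20)

Laplace-transform each side.
Using L{y''} = s^2 Y - s·y(0) - y'(0) and L{y'} = sY - y(0), with y(0) = 0, y'(0) = -1, the left side becomes (s^2 - 6*s - 5)Y - (-1).
The right side is L{e^(4*t)} = 1/(s - 4).
So (s^2 - 6*s - 5)Y = 1/(s - 4) + (-1).
Divide through and combine into a single rational function.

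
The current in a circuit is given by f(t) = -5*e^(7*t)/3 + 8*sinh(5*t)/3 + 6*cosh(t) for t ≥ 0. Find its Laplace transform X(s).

X(s) = 6*s/(s^2 - 1) + 40/(3*(s^2 - 25)) - 5/(3*(s - 7))

Apply the Laplace transform termwise.
(8/3)·[L{sinh(5t)} = 5/(s^2 - 25)]; (6)·[L{cosh(t)} = s/(s^2 - 1)]; (-5/3)·[L{e^(7t)} = 1/(s - 7)].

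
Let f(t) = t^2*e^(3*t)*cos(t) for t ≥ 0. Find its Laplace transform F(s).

L{cos(t)} = s/(s^2 + 1).
Multiplying by e^(3t) shifts s → s - 3, so L{e^(3*t)*cos(t)} = (s - 3)/((s - 3)^2 + 1).
Then apply L{t^2·g(t)} = (-1)^2 d^2/ds^2[G(s)] with G(s) = (s - 3)/((s - 3)^2 + 1):
differentiating 2 times and applying the sign gives 2*(s - 3)*(s^2 - 6*s + 6)/(s^2 - 6*s + 10)^3.

F(s) = 2*(s - 3)*(s^2 - 6*s + 6)/(s^2 - 6*s + 10)^3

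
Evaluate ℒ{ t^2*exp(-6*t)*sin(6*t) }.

L{sin(6t)} = 6/(s^2 + 36).
Multiplying by e^(-6t) shifts s → s + 6, so L{exp(-6*t)*sin(6*t)} = 6/((s + 6)^2 + 36).
Then apply L{t^2·g(t)} = (-1)^2 d^2/ds^2[G(s)] with G(s) = 6/((s + 6)^2 + 36):
differentiating 2 times and applying the sign gives 36*(s^2 + 12*s + 24)/(s^2 + 12*s + 72)^3.

36*(s^2 + 12*s + 24)/(s^2 + 12*s + 72)^3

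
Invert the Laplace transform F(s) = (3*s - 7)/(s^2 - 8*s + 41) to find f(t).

f(t) = exp(4*t)*sin(5*t) + 3*exp(4*t)*cos(5*t)

Complete the square in the denominator: s^2 - 8*s + 41 = (s - 4)^2 + 5^2.
Split the numerator to match: 3*s - 7 = 3·(s - 4) + 1·5.
Invert each term: 3·(s - 4)/((s - 4)^2 + 25) ↔ 3e^(4t)cos(5t); 1·5/((s - 4)^2 + 25) ↔ e^(4t)sin(5t).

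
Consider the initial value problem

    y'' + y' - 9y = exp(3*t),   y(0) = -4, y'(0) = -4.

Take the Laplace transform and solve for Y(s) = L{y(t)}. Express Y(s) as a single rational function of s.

Y(s) = (-4*s^2 + 4*s + 25)/(s^3 - 2*s^2 - 12*s + 27)

Laplace-transform each side.
With L{y''} = s^2 Y - s·y(0) - y'(0) and L{y'} = sY - y(0), with y(0) = -4, y'(0) = -4: the LHS transforms to (s^2 + s - 9)Y - (-4*s - 8).
The right side is L{exp(3*t)} = 1/(s - 3).
So (s^2 + s - 9)Y = 1/(s - 3) + (-4*s - 8).
Solve for Y(s) and write it as one ratio of polynomials.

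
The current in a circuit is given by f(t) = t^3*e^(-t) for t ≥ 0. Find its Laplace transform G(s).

L{t^3} = 3!/s^4 = 6/s^4.
By the first shifting theorem, multiplying by e^(-t) replaces s with s + 1.

G(s) = 6/(s + 1)^4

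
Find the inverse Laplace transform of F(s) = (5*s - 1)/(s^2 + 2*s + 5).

-3*exp(-t)*sin(2*t) + 5*exp(-t)*cos(2*t)

Complete the square in the denominator: s^2 + 2*s + 5 = (s + 1)^2 + 2^2.
Split the numerator to match: 5*s - 1 = 5·(s + 1) - 3·2.
Invert each term: 5·(s + 1)/((s + 1)^2 + 4) ↔ 5e^(-t)cos(2t); -3·2/((s + 1)^2 + 4) ↔ -3e^(-t)sin(2t).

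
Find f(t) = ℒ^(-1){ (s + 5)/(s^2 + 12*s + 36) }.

Factor the denominator: s^2 + 12*s + 36 = (s + 6)^2.
Partial fraction decomposition gives [1/(s + 6)] + [-1/(s + 6)^2].
Invert each term: 1/(s + 6) ↔ e^(-6t); -1/(s + 6)^2 ↔ -t·e^(-6t).

f(t) = -t*exp(-6*t) + exp(-6*t)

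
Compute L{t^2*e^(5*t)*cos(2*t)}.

L{cos(2t)} = s/(s^2 + 4).
Multiplying by e^(5t) shifts s → s - 5, so L{e^(5*t)*cos(2*t)} = (s - 5)/((s - 5)^2 + 4).
Then apply L{t^2·g(t)} = (-1)^2 d^2/ds^2[G(s)] with G(s) = (s - 5)/((s - 5)^2 + 4):
differentiating 2 times and applying the sign gives 2*(s - 5)*(s^2 - 10*s + 13)/(s^2 - 10*s + 29)^3.

2*(s - 5)*(s^2 - 10*s + 13)/(s^2 - 10*s + 29)^3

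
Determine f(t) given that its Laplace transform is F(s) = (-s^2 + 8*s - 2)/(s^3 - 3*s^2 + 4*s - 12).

f(t) = exp(3*t) + sin(2*t) - 2*cos(2*t)

Factor the denominator: s^3 - 3*s^2 + 4*s - 12 = (s - 3)*(s^2 + 4).
Partial fraction decomposition gives [1/(s - 3)] + [-2*s/(s^2 + 4)] + [2/(s^2 + 4)].
Invert each term: 1/(s - 3) ↔ e^(3t); -2·s/(s^2 + 4) ↔ -2cos(2t); 1·2/(s^2 + 4) ↔ sin(2t).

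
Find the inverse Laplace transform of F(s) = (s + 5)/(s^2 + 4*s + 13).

exp(-2*t)*sin(3*t) + exp(-2*t)*cos(3*t)

Complete the square in the denominator: s^2 + 4*s + 13 = (s + 2)^2 + 3^2.
Split the numerator to match: s + 5 = 1·(s + 2) + 1·3.
Invert each term: 1·(s + 2)/((s + 2)^2 + 9) ↔ e^(-2t)cos(3t); 1·3/((s + 2)^2 + 9) ↔ e^(-2t)sin(3t).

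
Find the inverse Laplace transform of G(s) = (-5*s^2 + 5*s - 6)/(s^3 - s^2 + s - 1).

Factor the denominator: s^3 - s^2 + s - 1 = (s - 1)*(s^2 + 1).
Partial fraction decomposition gives [-3/(s - 1)] + [-2*s/(s^2 + 1)] + [3/(s^2 + 1)].
Invert each term: -3/(s - 1) ↔ -3e^(t); -2·s/(s^2 + 1) ↔ -2cos(t); 3·1/(s^2 + 1) ↔ 3sin(t).

-3*exp(t) + 3*sin(t) - 2*cos(t)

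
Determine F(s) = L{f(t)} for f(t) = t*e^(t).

L{e^(t)} = 1/(s - 1).
Then apply L{t·g(t)} = -d/ds[G(s)] with G(s) = 1/(s - 1):
differentiating 1 time and applying the sign gives (s - 1)^(-2).

F(s) = (s - 1)^(-2)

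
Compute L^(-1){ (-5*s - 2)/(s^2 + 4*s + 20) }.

2*exp(-2*t)*sin(4*t) - 5*exp(-2*t)*cos(4*t)

Complete the square in the denominator: s^2 + 4*s + 20 = (s + 2)^2 + 4^2.
Split the numerator to match: -5*s - 2 = -5·(s + 2) + 2·4.
Invert each term: -5·(s + 2)/((s + 2)^2 + 16) ↔ -5e^(-2t)cos(4t); 2·4/((s + 2)^2 + 16) ↔ 2e^(-2t)sin(4t).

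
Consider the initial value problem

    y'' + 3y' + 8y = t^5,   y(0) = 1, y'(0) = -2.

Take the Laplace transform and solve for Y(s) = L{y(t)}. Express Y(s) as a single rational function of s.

Transform both sides with L{·}.
The derivative rules (L{y''} = s^2 Y - s·y(0) - y'(0) and L{y'} = sY - y(0), with y(0) = 1, y'(0) = -2) turn the left side into (s^2 + 3*s + 8)Y - (s + 1).
The right side is L{t^5} = 120/s^6.
So (s^2 + 3*s + 8)Y = 120/s^6 + (s + 1).
Divide through and combine into a single rational function.

Y(s) = (s^7 + s^6 + 120)/(s^8 + 3*s^7 + 8*s^6)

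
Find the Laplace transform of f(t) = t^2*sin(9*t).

54*(s^2 - 27)/(s^2 + 81)^3

L{sin(9t)} = 9/(s^2 + 81).
Then apply L{t^2·g(t)} = (-1)^2 d^2/ds^2[H(s)] with H(s) = 9/(s^2 + 81):
differentiating 2 times and applying the sign gives 54*(s^2 - 27)/(s^2 + 81)^3.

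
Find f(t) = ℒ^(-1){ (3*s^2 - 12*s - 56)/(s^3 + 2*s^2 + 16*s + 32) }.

f(t) = -5*sin(4*t) + 4*cos(4*t) - exp(-2*t)

Factor the denominator: s^3 + 2*s^2 + 16*s + 32 = (s + 2)*(s^2 + 16).
Partial fraction decomposition gives [-1/(s + 2)] + [4*s/(s^2 + 16)] + [-20/(s^2 + 16)].
Invert each term: -1/(s + 2) ↔ -e^(-2t); 4·s/(s^2 + 16) ↔ 4cos(4t); -5·4/(s^2 + 16) ↔ -5sin(4t).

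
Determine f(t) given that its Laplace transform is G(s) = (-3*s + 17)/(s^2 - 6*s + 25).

f(t) = 2*exp(3*t)*sin(4*t) - 3*exp(3*t)*cos(4*t)

Complete the square in the denominator: s^2 - 6*s + 25 = (s - 3)^2 + 4^2.
Split the numerator to match: -3*s + 17 = -3·(s - 3) + 2·4.
Invert each term: -3·(s - 3)/((s - 3)^2 + 16) ↔ -3e^(3t)cos(4t); 2·4/((s - 3)^2 + 16) ↔ 2e^(3t)sin(4t).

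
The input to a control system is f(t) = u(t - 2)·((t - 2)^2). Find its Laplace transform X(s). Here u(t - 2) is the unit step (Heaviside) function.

X(s) = 2*exp(-2*s)/s^3

By the second shifting theorem, L{u(t - c)·g(t - c)} = e^(-cs)·G(s) with c = 2 and G(s) = L{g(t)}.
L{t^2} = 2!/s^3 = 2/s^3.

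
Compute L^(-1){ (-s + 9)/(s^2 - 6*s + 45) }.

exp(3*t)*sin(6*t) - exp(3*t)*cos(6*t)

Complete the square in the denominator: s^2 - 6*s + 45 = (s - 3)^2 + 6^2.
Split the numerator to match: -s + 9 = -1·(s - 3) + 1·6.
Invert each term: -1·(s - 3)/((s - 3)^2 + 36) ↔ -e^(3t)cos(6t); 1·6/((s - 3)^2 + 36) ↔ e^(3t)sin(6t).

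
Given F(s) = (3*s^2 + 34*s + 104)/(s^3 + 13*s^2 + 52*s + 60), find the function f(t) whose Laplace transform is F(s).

f(t) = 4*exp(-2*t) - 3*exp(-5*t) + 2*exp(-6*t)

Factor the denominator: s^3 + 13*s^2 + 52*s + 60 = (s + 2)*(s + 5)*(s + 6).
Partial fraction decomposition gives [4/(s + 2)] + [2/(s + 6)] + [-3/(s + 5)].
Invert each term: 4/(s + 2) ↔ 4e^(-2t); 2/(s + 6) ↔ 2e^(-6t); -3/(s + 5) ↔ -3e^(-5t).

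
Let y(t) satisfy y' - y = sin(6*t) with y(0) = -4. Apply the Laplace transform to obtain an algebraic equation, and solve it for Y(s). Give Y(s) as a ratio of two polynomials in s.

Y(s) = (-4*s^2 - 138)/(s^3 - s^2 + 36*s - 36)

Laplace-transform each side.
With L{y'} = sY - y(0) = sY - (-4): the LHS transforms to (s - 1)Y - (-4).
The right side is L{sin(6*t)} = 6/(s^2 + 36).
So (s - 1)Y = 6/(s^2 + 36) + (-4).
Solve for Y(s) and write it as one ratio of polynomials.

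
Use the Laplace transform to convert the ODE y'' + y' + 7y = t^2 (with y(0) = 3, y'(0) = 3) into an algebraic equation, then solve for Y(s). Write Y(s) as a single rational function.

Y(s) = (3*s^4 + 6*s^3 + 2)/(s^5 + s^4 + 7*s^3)

Laplace-transform each side.
With L{y''} = s^2 Y - s·y(0) - y'(0) and L{y'} = sY - y(0), with y(0) = 3, y'(0) = 3: the LHS transforms to (s^2 + s + 7)Y - (3*s + 6).
The right side is L{t^2} = 2/s^3.
So (s^2 + s + 7)Y = 2/s^3 + (3*s + 6).
Solve for Y(s) and write it as one ratio of polynomials.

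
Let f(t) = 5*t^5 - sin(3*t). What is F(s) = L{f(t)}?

F(s) = -3/(s^2 + 9) + 600/s^6

The transform is linear, so treat each term independently.
(-1)·[L{sin(3t)} = 3/(s^2 + 9)]; (5)·[L{t^5} = 5!/s^6 = 120/s^6].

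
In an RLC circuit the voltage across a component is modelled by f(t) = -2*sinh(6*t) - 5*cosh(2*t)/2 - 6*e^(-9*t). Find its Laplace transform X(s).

By linearity of the Laplace transform, transform each term separately.
(-5/2)·[L{cosh(2t)} = s/(s^2 - 4)]; (-2)·[L{sinh(6t)} = 6/(s^2 - 36)]; (-6)·[L{e^(-9t)} = 1/(s + 9)].

X(s) = -5*s/(2*(s^2 - 4)) - 12/(s^2 - 36) - 6/(s + 9)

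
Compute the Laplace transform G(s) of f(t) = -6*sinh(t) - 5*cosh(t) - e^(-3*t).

By linearity of the Laplace transform, transform each term separately.
(-5)·[L{cosh(t)} = s/(s^2 - 1)]; (-1)·[L{e^(-3t)} = 1/(s + 3)]; (-6)·[L{sinh(t)} = 1/(s^2 - 1)].

G(s) = -5*s/(s^2 - 1) - 6/(s^2 - 1) - 1/(s + 3)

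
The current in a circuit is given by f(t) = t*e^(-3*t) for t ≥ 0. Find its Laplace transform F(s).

L{e^(-3t)} = 1/(s + 3).
Then apply L{t·g(t)} = -d/ds[G(s)] with G(s) = 1/(s + 3):
differentiating 1 time and applying the sign gives (s + 3)^(-2).

F(s) = (s + 3)^(-2)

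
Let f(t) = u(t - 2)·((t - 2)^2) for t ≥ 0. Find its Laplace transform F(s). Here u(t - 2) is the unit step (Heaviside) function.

F(s) = 2*exp(-2*s)/s^3

By the second shifting theorem, L{u(t - c)·g(t - c)} = e^(-cs)·G(s) with c = 2 and G(s) = L{g(t)}.
L{t^2} = 2!/s^3 = 2/s^3.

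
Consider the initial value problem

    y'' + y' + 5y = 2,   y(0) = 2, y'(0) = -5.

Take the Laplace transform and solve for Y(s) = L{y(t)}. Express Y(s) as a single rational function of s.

Y(s) = (2*s^2 - 3*s + 2)/(s^3 + s^2 + 5*s)

Transform both sides with L{·}.
With L{y''} = s^2 Y - s·y(0) - y'(0) and L{y'} = sY - y(0), with y(0) = 2, y'(0) = -5: the LHS transforms to (s^2 + s + 5)Y - (2*s - 3).
The right side is L{2} = 2/s.
So (s^2 + s + 5)Y = 2/s + (2*s - 3).
Solve for Y(s) and write it as one ratio of polynomials.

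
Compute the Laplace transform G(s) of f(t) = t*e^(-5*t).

G(s) = (s + 5)^(-2)

L{t} = 1!/s^2 = 1/s^2.
By the first shifting theorem, multiplying by e^(-5t) replaces s with s + 5.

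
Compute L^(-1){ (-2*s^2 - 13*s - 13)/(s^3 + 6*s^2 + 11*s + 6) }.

Factor the denominator: s^3 + 6*s^2 + 11*s + 6 = (s + 1)*(s + 2)*(s + 3).
Partial fraction decomposition gives [4/(s + 3)] + [-1/(s + 1)] + [-5/(s + 2)].
Invert each term: 4/(s + 3) ↔ 4e^(-3t); -1/(s + 1) ↔ -e^(-t); -5/(s + 2) ↔ -5e^(-2t).

-exp(-t) - 5*exp(-2*t) + 4*exp(-3*t)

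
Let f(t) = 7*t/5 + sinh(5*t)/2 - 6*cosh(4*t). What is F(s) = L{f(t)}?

Apply the Laplace transform termwise.
(-6)·[L{cosh(4t)} = s/(s^2 - 16)]; (7/5)·[L{t} = 1!/s^2 = 1/s^2]; (1/2)·[L{sinh(5t)} = 5/(s^2 - 25)].

F(s) = -6*s/(s^2 - 16) + 5/(2*(s^2 - 25)) + 7/(5*s^2)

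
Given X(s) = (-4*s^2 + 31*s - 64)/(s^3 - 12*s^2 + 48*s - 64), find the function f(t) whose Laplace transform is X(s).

Factor the denominator: s^3 - 12*s^2 + 48*s - 64 = (s - 4)^3.
Partial fraction decomposition gives [-4/(s - 4)] + [-1/(s - 4)^2] + [-4/(s - 4)^3].
Invert each term: -4/(s - 4) ↔ -4e^(4t); -1/(s - 4)^2 ↔ -t·e^(4t); -4/(s - 4)^3 ↔ (-2)t^2·e^(4t).

f(t) = -2*t^2*exp(4*t) - t*exp(4*t) - 4*exp(4*t)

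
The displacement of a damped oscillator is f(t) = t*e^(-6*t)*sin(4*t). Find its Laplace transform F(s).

L{sin(4t)} = 4/(s^2 + 16).
Multiplying by e^(-6t) shifts s → s + 6, so L{e^(-6*t)*sin(4*t)} = 4/((s + 6)^2 + 16).
Then apply L{t·g(t)} = -d/ds[G(s)] with G(s) = 4/((s + 6)^2 + 16):
differentiating 1 time and applying the sign gives 8*(s + 6)/(s^2 + 12*s + 52)^2.

F(s) = 8*(s + 6)/(s^2 + 12*s + 52)^2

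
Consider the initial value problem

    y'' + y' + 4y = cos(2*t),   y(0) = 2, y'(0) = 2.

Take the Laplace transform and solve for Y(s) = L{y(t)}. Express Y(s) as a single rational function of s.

Y(s) = (2*s^3 + 4*s^2 + 9*s + 16)/(s^4 + s^3 + 8*s^2 + 4*s + 16)

Apply the Laplace transform to the equation.
With L{y''} = s^2 Y - s·y(0) - y'(0) and L{y'} = sY - y(0), with y(0) = 2, y'(0) = 2: the LHS transforms to (s^2 + s + 4)Y - (2*s + 4).
The right side is L{cos(2*t)} = s/(s^2 + 4).
So (s^2 + s + 4)Y = s/(s^2 + 4) + (2*s + 4).
Isolate Y and clear denominators.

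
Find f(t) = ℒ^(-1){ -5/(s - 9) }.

Since L{e^(9t)} = 1/(s - 9), the inverse is exp(9*t), scaled by -5.

f(t) = -5*exp(9*t)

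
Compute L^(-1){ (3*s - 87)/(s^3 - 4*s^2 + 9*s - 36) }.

Factor the denominator: s^3 - 4*s^2 + 9*s - 36 = (s - 4)*(s^2 + 9).
Partial fraction decomposition gives [-3/(s - 4)] + [3*s/(s^2 + 9)] + [15/(s^2 + 9)].
Invert each term: -3/(s - 4) ↔ -3e^(4t); 3·s/(s^2 + 9) ↔ 3cos(3t); 5·3/(s^2 + 9) ↔ 5sin(3t).

-3*exp(4*t) + 5*sin(3*t) + 3*cos(3*t)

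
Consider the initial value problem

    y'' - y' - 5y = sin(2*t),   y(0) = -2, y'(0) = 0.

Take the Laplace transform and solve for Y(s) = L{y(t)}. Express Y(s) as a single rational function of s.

Y(s) = (-2*s^3 + 2*s^2 - 8*s + 10)/(s^4 - s^3 - s^2 - 4*s - 20)

Take the Laplace transform of both sides.
With L{y''} = s^2 Y - s·y(0) - y'(0) and L{y'} = sY - y(0), with y(0) = -2, y'(0) = 0: the LHS transforms to (s^2 - s - 5)Y - (-2*s + 2).
The right side is L{sin(2*t)} = 2/(s^2 + 4).
So (s^2 - s - 5)Y = 2/(s^2 + 4) + (-2*s + 2).
Divide through and combine into a single rational function.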